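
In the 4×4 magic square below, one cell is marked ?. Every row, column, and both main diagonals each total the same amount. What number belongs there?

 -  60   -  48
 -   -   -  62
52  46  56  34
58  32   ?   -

Row 3 is complete and sums to 188; that is the magic constant.
Column 2 must total 188; the given cells sum to 138, so (2,2) = 50.
Column 4 needs 188; the known cells sum to 144, so (4,4) = 44.
Main diagonal: 50 + 56 + 44 + ? = 188, so (1,1) = 38.
The remaining cell in anti-diagonal is (2,3) = 188 − 152 = 36.
Row 1 needs 188; the known cells sum to 146, so (1,3) = 42.
Row 2 needs 188; the known cells sum to 148, so (2,1) = 40.
Row 4: 58 + 32 + 44 + ? = 188, so (4,3) = 54.

54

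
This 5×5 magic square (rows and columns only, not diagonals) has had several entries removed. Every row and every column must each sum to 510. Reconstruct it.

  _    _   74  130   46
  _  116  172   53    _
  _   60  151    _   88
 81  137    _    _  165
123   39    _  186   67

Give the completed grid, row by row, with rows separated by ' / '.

102 158 74 130 46 / 25 116 172 53 144 / 179 60 151 32 88 / 81 137 18 109 165 / 123 39 95 186 67

Using row 5: 123 + 39 + 186 + 67 + ? → (5,3) = 510 − 415 = 95.
The remaining cell in column 2 is (1,2) = 510 − 352 = 158.
Column 3: 74 + 172 + 151 + 95 + ? = 510, so (4,3) = 18.
Column 5 must total 510; the given cells sum to 366, so (2,5) = 144.
Using row 1: 158 + 74 + 130 + 46 + ? → (1,1) = 510 − 408 = 102.
Row 2 needs 510; the known cells sum to 485, so (2,1) = 25.
The remaining cell in row 4 is (4,4) = 510 − 401 = 109.
The remaining cell in column 1 is (3,1) = 510 − 331 = 179.
Column 4 must total 510; the given cells sum to 478, so (3,4) = 32.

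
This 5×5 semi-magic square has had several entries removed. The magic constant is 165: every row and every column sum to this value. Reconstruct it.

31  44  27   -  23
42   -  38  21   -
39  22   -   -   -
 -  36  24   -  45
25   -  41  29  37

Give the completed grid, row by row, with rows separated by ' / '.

31 44 27 40 23 / 42 30 38 21 34 / 39 22 35 43 26 / 28 36 24 32 45 / 25 33 41 29 37

Row 1: 31 + 44 + 27 + 23 + ? = 165, so (1,4) = 40.
Row 5 must total 165; the given cells sum to 132, so (5,2) = 33.
Column 1 must total 165; the given cells sum to 137, so (4,1) = 28.
Column 2 needs 165; the known cells sum to 135, so (2,2) = 30.
Column 3 needs 165; the known cells sum to 130, so (3,3) = 35.
Row 2 must total 165; the given cells sum to 131, so (2,5) = 34.
Row 4 must total 165; the given cells sum to 133, so (4,4) = 32.
Column 4: 40 + 21 + 32 + 29 + ? = 165, so (3,4) = 43.
Column 5 must total 165; the given cells sum to 139, so (3,5) = 26.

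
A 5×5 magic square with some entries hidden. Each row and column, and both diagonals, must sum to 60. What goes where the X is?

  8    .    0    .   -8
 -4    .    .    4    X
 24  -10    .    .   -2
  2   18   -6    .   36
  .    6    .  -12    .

Row 4 needs 60; the known cells sum to 50, so (4,4) = 10.
The remaining cell in column 1 is (5,1) = 60 − 30 = 30.
From anti-diagonal, 60 − (-8 + 4 + 18 + 30) gives (3,3) = 16.
Row 3: 24 + (-10) + 16 + (-2) + ? = 60, so (3,4) = 32.
Column 4: 4 + 32 + 10 + (-12) + ? = 60, so (1,4) = 26.
From row 1, 60 − (8 + 0 + 26 + (-8)) gives (1,2) = 34.
The remaining cell in column 2 is (2,2) = 60 − 48 = 12.
Main diagonal: 8 + 12 + 16 + 10 + ? = 60, so (5,5) = 14.
Row 5 must total 60; the given cells sum to 38, so (5,3) = 22.
From column 3, 60 − (0 + 16 + (-6) + 22) gives (2,3) = 28.
Column 5 must total 60; the given cells sum to 40, so (2,5) = 20.

20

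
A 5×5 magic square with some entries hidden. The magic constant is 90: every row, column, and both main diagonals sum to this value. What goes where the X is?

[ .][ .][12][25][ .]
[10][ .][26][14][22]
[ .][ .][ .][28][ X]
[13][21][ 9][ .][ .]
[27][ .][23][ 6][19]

Row 2 must total 90; the given cells sum to 72, so (2,2) = 18.
Row 5 must total 90; the given cells sum to 75, so (5,2) = 15.
From column 3, 90 − (12 + 26 + 9 + 23) gives (3,3) = 20.
Column 4 must total 90; the given cells sum to 73, so (4,4) = 17.
The remaining cell in main diagonal is (1,1) = 90 − 74 = 16.
Anti-diagonal needs 90; the known cells sum to 82, so (1,5) = 8.
Row 1 must total 90; the given cells sum to 61, so (1,2) = 29.
Row 4 must total 90; the given cells sum to 60, so (4,5) = 30.
From column 1, 90 − (16 + 10 + 13 + 27) gives (3,1) = 24.
Using column 2: 29 + 18 + 21 + 15 + ? → (3,2) = 90 − 83 = 7.
Column 5 must total 90; the given cells sum to 79, so (3,5) = 11.

11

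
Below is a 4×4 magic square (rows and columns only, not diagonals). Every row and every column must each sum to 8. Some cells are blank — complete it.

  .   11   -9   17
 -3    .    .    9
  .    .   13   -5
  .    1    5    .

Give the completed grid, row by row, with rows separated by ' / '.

-11 11 -9 17 / -3 3 -1 9 / 7 -7 13 -5 / 15 1 5 -13

From row 1, 8 − (11 + (-9) + 17) gives (1,1) = -11.
The remaining cell in column 3 is (2,3) = 8 − 9 = -1.
Column 4 must total 8; the given cells sum to 21, so (4,4) = -13.
Row 2 needs 8; the known cells sum to 5, so (2,2) = 3.
Row 4 must total 8; the given cells sum to -7, so (4,1) = 15.
The remaining cell in column 1 is (3,1) = 8 − 1 = 7.
From column 2, 8 − (11 + 3 + 1) gives (3,2) = -7.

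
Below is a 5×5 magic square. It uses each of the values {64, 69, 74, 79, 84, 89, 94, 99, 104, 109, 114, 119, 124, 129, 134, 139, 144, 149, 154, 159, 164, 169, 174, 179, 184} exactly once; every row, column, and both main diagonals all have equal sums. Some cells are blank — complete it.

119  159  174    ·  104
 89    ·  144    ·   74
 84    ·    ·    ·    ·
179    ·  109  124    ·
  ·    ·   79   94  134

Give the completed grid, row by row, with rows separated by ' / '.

The 25 entries sum to 3100, so each line sums to 3100/5 = 620.
From row 1, 620 − (119 + 159 + 174 + 104) gives (1,4) = 64.
Column 1: 119 + 89 + 84 + 179 + ? = 620, so (5,1) = 149.
Column 3 needs 620; the known cells sum to 506, so (3,3) = 114.
The remaining cell in main diagonal is (2,2) = 620 − 491 = 129.
Row 2 must total 620; the given cells sum to 436, so (2,4) = 184.
Using row 5: 149 + 79 + 94 + 134 + ? → (5,2) = 620 − 456 = 164.
The remaining cell in column 4 is (3,4) = 620 − 466 = 154.
The remaining cell in anti-diagonal is (4,2) = 620 − 551 = 69.
Row 4 needs 620; the known cells sum to 481, so (4,5) = 139.
Column 2: 159 + 129 + 69 + 164 + ? = 620, so (3,2) = 99.
From column 5, 620 − (104 + 74 + 139 + 134) gives (3,5) = 169.

119 159 174 64 104 / 89 129 144 184 74 / 84 99 114 154 169 / 179 69 109 124 139 / 149 164 79 94 134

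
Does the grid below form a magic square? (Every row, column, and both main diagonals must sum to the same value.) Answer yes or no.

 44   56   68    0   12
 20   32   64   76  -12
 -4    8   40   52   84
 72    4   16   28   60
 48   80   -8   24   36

Row 1: 44 + 56 + 68 + 0 + 12 = 180.
Row 2: 20 + 32 + 64 + 76 + (-12) = 180.
Row 3: -4 + 8 + 40 + 52 + 84 = 180.
Row 4: 72 + 4 + 16 + 28 + 60 = 180.
Row 5: 48 + 80 + (-8) + 24 + 36 = 180.
Column 1: 44 + 20 + (-4) + 72 + 48 = 180.
Column 2: 56 + 32 + 8 + 4 + 80 = 180.
Column 3: 68 + 64 + 40 + 16 + (-8) = 180.
Column 4: 0 + 76 + 52 + 28 + 24 = 180.
Column 5: 12 + (-12) + 84 + 60 + 36 = 180.
Main diagonal: 44 + 32 + 40 + 28 + 36 = 180.
Anti-diagonal: 12 + 76 + 40 + 4 + 48 = 180.
All lines sum to 180.

Yes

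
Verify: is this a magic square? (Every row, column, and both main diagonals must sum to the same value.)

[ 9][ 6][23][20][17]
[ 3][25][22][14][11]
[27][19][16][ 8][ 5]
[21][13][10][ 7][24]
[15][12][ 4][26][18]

Row 1: 9 + 6 + 23 + 20 + 17 = 75.
Row 2: 3 + 25 + 22 + 14 + 11 = 75.
Row 3: 27 + 19 + 16 + 8 + 5 = 75.
Row 4: 21 + 13 + 10 + 7 + 24 = 75.
Row 5: 15 + 12 + 4 + 26 + 18 = 75.
Column 1: 9 + 3 + 27 + 21 + 15 = 75.
Column 2: 6 + 25 + 19 + 13 + 12 = 75.
Column 3: 23 + 22 + 16 + 10 + 4 = 75.
Column 4: 20 + 14 + 8 + 7 + 26 = 75.
Column 5: 17 + 11 + 5 + 24 + 18 = 75.
Main diagonal: 9 + 25 + 16 + 7 + 18 = 75.
Anti-diagonal: 17 + 14 + 16 + 13 + 15 = 75.
All lines sum to 75.

Yes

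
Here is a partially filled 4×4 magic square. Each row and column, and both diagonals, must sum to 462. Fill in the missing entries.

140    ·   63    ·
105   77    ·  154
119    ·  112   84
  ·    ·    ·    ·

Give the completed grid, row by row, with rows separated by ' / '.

140 168 63 91 / 105 77 126 154 / 119 147 112 84 / 98 70 161 133

Row 2: 105 + 77 + 154 + ? = 462, so (2,3) = 126.
Row 3 must total 462; the given cells sum to 315, so (3,2) = 147.
Using column 1: 140 + 105 + 119 + ? → (4,1) = 462 − 364 = 98.
Column 3: 63 + 126 + 112 + ? = 462, so (4,3) = 161.
The remaining cell in main diagonal is (4,4) = 462 − 329 = 133.
Anti-diagonal: 126 + 147 + 98 + ? = 462, so (1,4) = 91.
Using row 1: 140 + 63 + 91 + ? → (1,2) = 462 − 294 = 168.
Row 4: 98 + 161 + 133 + ? = 462, so (4,2) = 70.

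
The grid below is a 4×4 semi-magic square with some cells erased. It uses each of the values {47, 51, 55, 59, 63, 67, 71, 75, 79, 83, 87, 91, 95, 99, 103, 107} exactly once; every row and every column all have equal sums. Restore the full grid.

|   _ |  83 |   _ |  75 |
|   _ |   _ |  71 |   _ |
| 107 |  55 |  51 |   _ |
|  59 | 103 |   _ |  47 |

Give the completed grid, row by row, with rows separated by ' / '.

63 83 87 75 / 79 67 71 91 / 107 55 51 95 / 59 103 99 47

The 16 entries sum to 1232, so each line sums to 1232/4 = 308.
Row 3: 107 + 55 + 51 + ? = 308, so (3,4) = 95.
Row 4 must total 308; the given cells sum to 209, so (4,3) = 99.
The remaining cell in column 2 is (2,2) = 308 − 241 = 67.
Using column 3: 71 + 51 + 99 + ? → (1,3) = 308 − 221 = 87.
The remaining cell in column 4 is (2,4) = 308 − 217 = 91.
Row 1 needs 308; the known cells sum to 245, so (1,1) = 63.
From row 2, 308 − (67 + 71 + 91) gives (2,1) = 79.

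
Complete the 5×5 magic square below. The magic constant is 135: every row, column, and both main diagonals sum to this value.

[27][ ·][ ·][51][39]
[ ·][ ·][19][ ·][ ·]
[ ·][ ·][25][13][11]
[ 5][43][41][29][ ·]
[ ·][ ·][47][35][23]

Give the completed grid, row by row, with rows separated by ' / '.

From row 4, 135 − (5 + 43 + 41 + 29) gives (4,5) = 17.
Using column 3: 19 + 25 + 41 + 47 + ? → (1,3) = 135 − 132 = 3.
Column 4: 51 + 13 + 29 + 35 + ? = 135, so (2,4) = 7.
From column 5, 135 − (39 + 11 + 17 + 23) gives (2,5) = 45.
Main diagonal must total 135; the given cells sum to 104, so (2,2) = 31.
From anti-diagonal, 135 − (39 + 7 + 25 + 43) gives (5,1) = 21.
From row 1, 135 − (27 + 3 + 51 + 39) gives (1,2) = 15.
Row 2: 31 + 19 + 7 + 45 + ? = 135, so (2,1) = 33.
The remaining cell in row 5 is (5,2) = 135 − 126 = 9.
The remaining cell in column 1 is (3,1) = 135 − 86 = 49.
Column 2 needs 135; the known cells sum to 98, so (3,2) = 37.

27 15 3 51 39 / 33 31 19 7 45 / 49 37 25 13 11 / 5 43 41 29 17 / 21 9 47 35 23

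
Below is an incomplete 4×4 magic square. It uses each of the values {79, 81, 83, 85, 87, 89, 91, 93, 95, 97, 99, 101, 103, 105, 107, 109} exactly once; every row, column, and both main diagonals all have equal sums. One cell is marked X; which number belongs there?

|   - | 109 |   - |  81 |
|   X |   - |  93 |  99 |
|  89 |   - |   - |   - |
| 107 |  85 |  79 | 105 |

97

The 16 entries sum to 1504, so each line sums to 1504/4 = 376.
From column 4, 376 − (81 + 99 + 105) gives (3,4) = 91.
Anti-diagonal needs 376; the known cells sum to 281, so (3,2) = 95.
The remaining cell in row 3 is (3,3) = 376 − 275 = 101.
The remaining cell in column 2 is (2,2) = 376 − 289 = 87.
Column 3 must total 376; the given cells sum to 273, so (1,3) = 103.
Main diagonal: 87 + 101 + 105 + ? = 376, so (1,1) = 83.
Row 2: 87 + 93 + 99 + ? = 376, so (2,1) = 97.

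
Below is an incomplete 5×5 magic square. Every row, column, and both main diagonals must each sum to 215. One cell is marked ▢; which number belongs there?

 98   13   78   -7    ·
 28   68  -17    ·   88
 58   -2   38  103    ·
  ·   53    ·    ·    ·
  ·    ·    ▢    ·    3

23

Row 1 needs 215; the known cells sum to 182, so (1,5) = 33.
Row 2 must total 215; the given cells sum to 167, so (2,4) = 48.
Row 3 must total 215; the given cells sum to 197, so (3,5) = 18.
Column 2 needs 215; the known cells sum to 132, so (5,2) = 83.
Using column 5: 33 + 88 + 18 + 3 + ? → (4,5) = 215 − 142 = 73.
From main diagonal, 215 − (98 + 68 + 38 + 3) gives (4,4) = 8.
The remaining cell in anti-diagonal is (5,1) = 215 − 172 = 43.
From column 1, 215 − (98 + 28 + 58 + 43) gives (4,1) = -12.
Column 4 needs 215; the known cells sum to 152, so (5,4) = 63.
From row 4, 215 − (-12 + 53 + 8 + 73) gives (4,3) = 93.
Using row 5: 43 + 83 + 63 + 3 + ? → (5,3) = 215 − 192 = 23.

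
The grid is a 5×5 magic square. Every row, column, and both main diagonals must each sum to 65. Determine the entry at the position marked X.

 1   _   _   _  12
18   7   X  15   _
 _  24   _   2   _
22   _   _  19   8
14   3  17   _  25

Using row 5: 14 + 3 + 17 + 25 + ? → (5,4) = 65 − 59 = 6.
Using column 1: 1 + 18 + 22 + 14 + ? → (3,1) = 65 − 55 = 10.
Column 4 needs 65; the known cells sum to 42, so (1,4) = 23.
The remaining cell in main diagonal is (3,3) = 65 − 52 = 13.
Anti-diagonal: 12 + 15 + 13 + 14 + ? = 65, so (4,2) = 11.
From row 3, 65 − (10 + 24 + 13 + 2) gives (3,5) = 16.
Row 4 must total 65; the given cells sum to 60, so (4,3) = 5.
Column 2: 7 + 24 + 11 + 3 + ? = 65, so (1,2) = 20.
Column 5 must total 65; the given cells sum to 61, so (2,5) = 4.
Row 1 needs 65; the known cells sum to 56, so (1,3) = 9.
Row 2 must total 65; the given cells sum to 44, so (2,3) = 21.

21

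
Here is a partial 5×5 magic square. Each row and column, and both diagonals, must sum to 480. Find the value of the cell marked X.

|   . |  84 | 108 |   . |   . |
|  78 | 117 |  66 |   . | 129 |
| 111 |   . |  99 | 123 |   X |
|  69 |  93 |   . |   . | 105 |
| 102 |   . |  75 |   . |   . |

87

Row 2 needs 480; the known cells sum to 390, so (2,4) = 90.
Column 1: 78 + 111 + 69 + 102 + ? = 480, so (1,1) = 120.
Column 3 must total 480; the given cells sum to 348, so (4,3) = 132.
Using anti-diagonal: 90 + 99 + 93 + 102 + ? → (1,5) = 480 − 384 = 96.
Row 1 needs 480; the known cells sum to 408, so (1,4) = 72.
The remaining cell in row 4 is (4,4) = 480 − 399 = 81.
Column 4: 72 + 90 + 123 + 81 + ? = 480, so (5,4) = 114.
The remaining cell in main diagonal is (5,5) = 480 − 417 = 63.
Using row 5: 102 + 75 + 114 + 63 + ? → (5,2) = 480 − 354 = 126.
Column 2: 84 + 117 + 93 + 126 + ? = 480, so (3,2) = 60.
Using column 5: 96 + 129 + 105 + 63 + ? → (3,5) = 480 − 393 = 87.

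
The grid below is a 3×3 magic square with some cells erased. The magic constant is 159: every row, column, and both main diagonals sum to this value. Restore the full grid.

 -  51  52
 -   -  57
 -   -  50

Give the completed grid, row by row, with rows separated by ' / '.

From row 1, 159 − (51 + 52) gives (1,1) = 56.
Main diagonal needs 159; the known cells sum to 106, so (2,2) = 53.
Anti-diagonal must total 159; the given cells sum to 105, so (3,1) = 54.
The remaining cell in row 2 is (2,1) = 159 − 110 = 49.
From row 3, 159 − (54 + 50) gives (3,2) = 55.

56 51 52 / 49 53 57 / 54 55 50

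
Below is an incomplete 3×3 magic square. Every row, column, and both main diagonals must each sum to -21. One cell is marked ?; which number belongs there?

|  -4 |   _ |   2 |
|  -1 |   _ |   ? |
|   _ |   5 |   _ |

-13

Using row 1: -4 + 2 + ? → (1,2) = -21 − (-2) = -19.
Using column 1: -4 + (-1) + ? → (3,1) = -21 − (-5) = -16.
Column 2: -19 + 5 + ? = -21, so (2,2) = -7.
Main diagonal needs -21; the known cells sum to -11, so (3,3) = -10.
The remaining cell in row 2 is (2,3) = -21 − (-8) = -13.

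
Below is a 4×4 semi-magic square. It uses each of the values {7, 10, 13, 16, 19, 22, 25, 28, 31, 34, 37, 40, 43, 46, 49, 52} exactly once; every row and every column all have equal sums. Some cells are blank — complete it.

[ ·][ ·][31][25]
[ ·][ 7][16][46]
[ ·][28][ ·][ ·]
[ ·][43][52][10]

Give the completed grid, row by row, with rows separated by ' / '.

The 16 entries sum to 472, so each line sums to 472/4 = 118.
Row 2 needs 118; the known cells sum to 69, so (2,1) = 49.
Using row 4: 43 + 52 + 10 + ? → (4,1) = 118 − 105 = 13.
Using column 2: 7 + 28 + 43 + ? → (1,2) = 118 − 78 = 40.
Column 3 needs 118; the known cells sum to 99, so (3,3) = 19.
From column 4, 118 − (25 + 46 + 10) gives (3,4) = 37.
Row 1 needs 118; the known cells sum to 96, so (1,1) = 22.
The remaining cell in row 3 is (3,1) = 118 − 84 = 34.

22 40 31 25 / 49 7 16 46 / 34 28 19 37 / 13 43 52 10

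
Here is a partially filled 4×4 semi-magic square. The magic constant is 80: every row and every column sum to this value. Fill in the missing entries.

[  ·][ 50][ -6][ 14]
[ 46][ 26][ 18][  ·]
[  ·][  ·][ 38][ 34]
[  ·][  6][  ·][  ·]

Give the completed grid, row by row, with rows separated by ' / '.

22 50 -6 14 / 46 26 18 -10 / 10 -2 38 34 / 2 6 30 42

From row 1, 80 − (50 + (-6) + 14) gives (1,1) = 22.
Row 2 needs 80; the known cells sum to 90, so (2,4) = -10.
Column 2: 50 + 26 + 6 + ? = 80, so (3,2) = -2.
The remaining cell in column 3 is (4,3) = 80 − 50 = 30.
From column 4, 80 − (14 + (-10) + 34) gives (4,4) = 42.
From row 3, 80 − (-2 + 38 + 34) gives (3,1) = 10.
Row 4: 6 + 30 + 42 + ? = 80, so (4,1) = 2.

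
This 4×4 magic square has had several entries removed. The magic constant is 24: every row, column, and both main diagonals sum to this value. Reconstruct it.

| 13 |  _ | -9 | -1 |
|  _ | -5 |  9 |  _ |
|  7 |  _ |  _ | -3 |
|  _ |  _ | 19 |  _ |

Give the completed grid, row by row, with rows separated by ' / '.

13 21 -9 -1 / 3 -5 9 17 / 7 15 5 -3 / 1 -7 19 11

Using row 1: 13 + (-9) + (-1) + ? → (1,2) = 24 − 3 = 21.
Column 3: -9 + 9 + 19 + ? = 24, so (3,3) = 5.
From main diagonal, 24 − (13 + (-5) + 5) gives (4,4) = 11.
Row 3: 7 + 5 + (-3) + ? = 24, so (3,2) = 15.
Column 2 needs 24; the known cells sum to 31, so (4,2) = -7.
From column 4, 24 − (-1 + (-3) + 11) gives (2,4) = 17.
From anti-diagonal, 24 − (-1 + 9 + 15) gives (4,1) = 1.
Row 2 needs 24; the known cells sum to 21, so (2,1) = 3.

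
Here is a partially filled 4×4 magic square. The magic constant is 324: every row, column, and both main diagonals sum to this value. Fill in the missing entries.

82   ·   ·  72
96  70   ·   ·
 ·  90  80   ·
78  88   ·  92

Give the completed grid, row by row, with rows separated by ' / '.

Row 4 must total 324; the given cells sum to 258, so (4,3) = 66.
Using column 1: 82 + 96 + 78 + ? → (3,1) = 324 − 256 = 68.
Column 2 needs 324; the known cells sum to 248, so (1,2) = 76.
The remaining cell in anti-diagonal is (2,3) = 324 − 240 = 84.
Row 1 needs 324; the known cells sum to 230, so (1,3) = 94.
Row 2 must total 324; the given cells sum to 250, so (2,4) = 74.
Row 3 must total 324; the given cells sum to 238, so (3,4) = 86.

82 76 94 72 / 96 70 84 74 / 68 90 80 86 / 78 88 66 92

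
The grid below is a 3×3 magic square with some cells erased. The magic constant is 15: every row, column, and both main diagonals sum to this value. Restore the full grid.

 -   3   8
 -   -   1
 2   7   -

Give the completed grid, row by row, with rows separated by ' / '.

From row 1, 15 − (3 + 8) gives (1,1) = 4.
Row 3 needs 15; the known cells sum to 9, so (3,3) = 6.
The remaining cell in column 1 is (2,1) = 15 − 6 = 9.
Column 2 must total 15; the given cells sum to 10, so (2,2) = 5.

4 3 8 / 9 5 1 / 2 7 6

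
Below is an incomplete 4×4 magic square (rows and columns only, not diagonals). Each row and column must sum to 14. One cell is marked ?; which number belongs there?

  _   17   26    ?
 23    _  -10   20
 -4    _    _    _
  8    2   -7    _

-16

Row 2 needs 14; the known cells sum to 33, so (2,2) = -19.
Using row 4: 8 + 2 + (-7) + ? → (4,4) = 14 − 3 = 11.
From column 1, 14 − (23 + (-4) + 8) gives (1,1) = -13.
Column 2 needs 14; the known cells sum to 0, so (3,2) = 14.
Column 3: 26 + (-10) + (-7) + ? = 14, so (3,3) = 5.
From row 1, 14 − (-13 + 17 + 26) gives (1,4) = -16.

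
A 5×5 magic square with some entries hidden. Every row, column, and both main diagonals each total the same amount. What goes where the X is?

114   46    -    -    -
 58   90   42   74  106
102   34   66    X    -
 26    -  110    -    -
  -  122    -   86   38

Row 2 is complete and sums to 370; that is the magic constant.
Column 1 must total 370; the given cells sum to 300, so (5,1) = 70.
The remaining cell in column 2 is (4,2) = 370 − 292 = 78.
Main diagonal needs 370; the known cells sum to 308, so (4,4) = 62.
Anti-diagonal must total 370; the given cells sum to 288, so (1,5) = 82.
From row 4, 370 − (26 + 78 + 110 + 62) gives (4,5) = 94.
Using row 5: 70 + 122 + 86 + 38 + ? → (5,3) = 370 − 316 = 54.
The remaining cell in column 3 is (1,3) = 370 − 272 = 98.
Column 5 needs 370; the known cells sum to 320, so (3,5) = 50.
The remaining cell in row 1 is (1,4) = 370 − 340 = 30.
Row 3 must total 370; the given cells sum to 252, so (3,4) = 118.

118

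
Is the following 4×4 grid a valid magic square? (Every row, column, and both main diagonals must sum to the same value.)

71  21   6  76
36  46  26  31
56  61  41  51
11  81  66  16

Row 1: 71 + 21 + 6 + 76 = 174.
Row 2: 36 + 46 + 26 + 31 = 139.
Row 3: 56 + 61 + 41 + 51 = 209.
Row 4: 11 + 81 + 66 + 16 = 174.
Column 1: 71 + 36 + 56 + 11 = 174.
Column 2: 21 + 46 + 61 + 81 = 209.
Column 3: 6 + 26 + 41 + 66 = 139.
Column 4: 76 + 31 + 51 + 16 = 174.
Main diagonal: 71 + 46 + 41 + 16 = 174.
Anti-diagonal: 76 + 26 + 61 + 11 = 174.

No — column 2 sums to 209 but column 4 sums to 174.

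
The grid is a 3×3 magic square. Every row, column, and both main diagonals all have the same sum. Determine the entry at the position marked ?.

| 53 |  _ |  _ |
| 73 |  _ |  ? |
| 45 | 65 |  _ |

41

Column 1 is complete and sums to 171; that is the magic constant.
The remaining cell in row 3 is (3,3) = 171 − 110 = 61.
Main diagonal needs 171; the known cells sum to 114, so (2,2) = 57.
The remaining cell in anti-diagonal is (1,3) = 171 − 102 = 69.
Row 1: 53 + 69 + ? = 171, so (1,2) = 49.
Using row 2: 73 + 57 + ? → (2,3) = 171 − 130 = 41.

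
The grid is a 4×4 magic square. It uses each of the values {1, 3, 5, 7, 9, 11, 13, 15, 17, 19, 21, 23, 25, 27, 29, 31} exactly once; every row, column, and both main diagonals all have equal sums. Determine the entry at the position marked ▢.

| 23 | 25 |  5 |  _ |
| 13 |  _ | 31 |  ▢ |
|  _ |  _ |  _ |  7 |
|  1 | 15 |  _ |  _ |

The 16 entries sum to 256, so each line sums to 256/4 = 64.
Row 1 needs 64; the known cells sum to 53, so (1,4) = 11.
Column 1 must total 64; the given cells sum to 37, so (3,1) = 27.
Anti-diagonal must total 64; the given cells sum to 43, so (3,2) = 21.
Using row 3: 27 + 21 + 7 + ? → (3,3) = 64 − 55 = 9.
Column 2 must total 64; the given cells sum to 61, so (2,2) = 3.
The remaining cell in column 3 is (4,3) = 64 − 45 = 19.
Main diagonal needs 64; the known cells sum to 35, so (4,4) = 29.
Row 2 needs 64; the known cells sum to 47, so (2,4) = 17.

17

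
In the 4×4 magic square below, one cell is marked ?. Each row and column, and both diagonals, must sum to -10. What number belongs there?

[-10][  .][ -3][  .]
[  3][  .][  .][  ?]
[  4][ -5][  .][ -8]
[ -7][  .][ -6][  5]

-9

Row 3 needs -10; the known cells sum to -9, so (3,3) = -1.
From row 4, -10 − (-7 + (-6) + 5) gives (4,2) = -2.
Column 3: -3 + (-1) + (-6) + ? = -10, so (2,3) = 0.
Main diagonal needs -10; the known cells sum to -6, so (2,2) = -4.
From anti-diagonal, -10 − (0 + (-5) + (-7)) gives (1,4) = 2.
Using row 1: -10 + (-3) + 2 + ? → (1,2) = -10 − (-11) = 1.
Row 2 needs -10; the known cells sum to -1, so (2,4) = -9.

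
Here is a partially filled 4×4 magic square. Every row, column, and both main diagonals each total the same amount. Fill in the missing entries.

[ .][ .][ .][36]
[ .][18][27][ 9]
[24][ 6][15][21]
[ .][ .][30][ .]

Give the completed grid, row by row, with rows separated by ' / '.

Row 3 is already complete: 24 + 6 + 15 + 21 = 66, so that is the magic constant.
Row 2 needs 66; the known cells sum to 54, so (2,1) = 12.
The remaining cell in column 3 is (1,3) = 66 − 72 = -6.
Column 4: 36 + 9 + 21 + ? = 66, so (4,4) = 0.
The remaining cell in main diagonal is (1,1) = 66 − 33 = 33.
From anti-diagonal, 66 − (36 + 27 + 6) gives (4,1) = -3.
Using row 1: 33 + (-6) + 36 + ? → (1,2) = 66 − 63 = 3.
From row 4, 66 − (-3 + 30 + 0) gives (4,2) = 39.

33 3 -6 36 / 12 18 27 9 / 24 6 15 21 / -3 39 30 0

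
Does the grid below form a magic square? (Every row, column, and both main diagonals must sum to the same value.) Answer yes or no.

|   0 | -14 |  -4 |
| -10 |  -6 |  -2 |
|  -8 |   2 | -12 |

Row 1: 0 + (-14) + (-4) = -18.
Row 2: -10 + (-6) + (-2) = -18.
Row 3: -8 + 2 + (-12) = -18.
Column 1: 0 + (-10) + (-8) = -18.
Column 2: -14 + (-6) + 2 = -18.
Column 3: -4 + (-2) + (-12) = -18.
Main diagonal: 0 + (-6) + (-12) = -18.
Anti-diagonal: -4 + (-6) + (-8) = -18.
All lines sum to -18.

Yes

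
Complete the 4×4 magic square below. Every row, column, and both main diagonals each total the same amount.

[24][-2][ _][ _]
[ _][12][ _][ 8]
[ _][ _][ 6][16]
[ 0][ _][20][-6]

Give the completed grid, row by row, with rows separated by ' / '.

Main diagonal is already complete: 24 + 12 + 6 + -6 = 36, so that is the magic constant.
Row 4 must total 36; the given cells sum to 14, so (4,2) = 22.
Column 2: -2 + 12 + 22 + ? = 36, so (3,2) = 4.
From column 4, 36 − (8 + 16 + (-6)) gives (1,4) = 18.
The remaining cell in anti-diagonal is (2,3) = 36 − 22 = 14.
Row 1: 24 + (-2) + 18 + ? = 36, so (1,3) = -4.
From row 2, 36 − (12 + 14 + 8) gives (2,1) = 2.
Using row 3: 4 + 6 + 16 + ? → (3,1) = 36 − 26 = 10.

24 -2 -4 18 / 2 12 14 8 / 10 4 6 16 / 0 22 20 -6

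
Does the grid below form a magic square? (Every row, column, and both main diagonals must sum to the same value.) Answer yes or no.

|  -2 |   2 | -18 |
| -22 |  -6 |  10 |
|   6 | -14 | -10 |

Yes

Row 1: -2 + 2 + (-18) = -18.
Row 2: -22 + (-6) + 10 = -18.
Row 3: 6 + (-14) + (-10) = -18.
Column 1: -2 + (-22) + 6 = -18.
Column 2: 2 + (-6) + (-14) = -18.
Column 3: -18 + 10 + (-10) = -18.
Main diagonal: -2 + (-6) + (-10) = -18.
Anti-diagonal: -18 + (-6) + 6 = -18.
All lines sum to -18.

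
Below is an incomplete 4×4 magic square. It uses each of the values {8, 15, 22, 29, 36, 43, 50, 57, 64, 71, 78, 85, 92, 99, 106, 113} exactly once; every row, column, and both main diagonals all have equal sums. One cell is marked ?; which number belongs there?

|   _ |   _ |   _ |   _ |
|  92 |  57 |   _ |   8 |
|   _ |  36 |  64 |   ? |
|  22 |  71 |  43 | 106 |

The 16 entries sum to 968, so each line sums to 968/4 = 242.
Using row 2: 92 + 57 + 8 + ? → (2,3) = 242 − 157 = 85.
Column 2 must total 242; the given cells sum to 164, so (1,2) = 78.
From column 3, 242 − (85 + 64 + 43) gives (1,3) = 50.
From main diagonal, 242 − (57 + 64 + 106) gives (1,1) = 15.
Anti-diagonal: 85 + 36 + 22 + ? = 242, so (1,4) = 99.
The remaining cell in column 1 is (3,1) = 242 − 129 = 113.
Column 4: 99 + 8 + 106 + ? = 242, so (3,4) = 29.

29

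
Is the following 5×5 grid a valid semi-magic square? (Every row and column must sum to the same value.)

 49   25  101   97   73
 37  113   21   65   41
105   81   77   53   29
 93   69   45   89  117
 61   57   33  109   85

No — row 1 sums to 345 but column 4 sums to 413.

Row 1: 49 + 25 + 101 + 97 + 73 = 345.
Row 2: 37 + 113 + 21 + 65 + 41 = 277.
Row 3: 105 + 81 + 77 + 53 + 29 = 345.
Row 4: 93 + 69 + 45 + 89 + 117 = 413.
Row 5: 61 + 57 + 33 + 109 + 85 = 345.
Column 1: 49 + 37 + 105 + 93 + 61 = 345.
Column 2: 25 + 113 + 81 + 69 + 57 = 345.
Column 3: 101 + 21 + 77 + 45 + 33 = 277.
Column 4: 97 + 65 + 53 + 89 + 109 = 413.
Column 5: 73 + 41 + 29 + 117 + 85 = 345.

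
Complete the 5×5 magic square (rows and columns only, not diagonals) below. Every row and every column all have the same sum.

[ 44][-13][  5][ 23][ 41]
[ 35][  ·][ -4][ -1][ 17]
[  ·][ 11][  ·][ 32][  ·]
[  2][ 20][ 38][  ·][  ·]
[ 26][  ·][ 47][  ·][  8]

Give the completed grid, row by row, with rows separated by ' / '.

44 -13 5 23 41 / 35 53 -4 -1 17 / -7 11 14 32 50 / 2 20 38 56 -16 / 26 29 47 -10 8

Row 1 is already complete: 44 + -13 + 5 + 23 + 41 = 100, so that is the magic constant.
Row 2 must total 100; the given cells sum to 47, so (2,2) = 53.
Column 1 must total 100; the given cells sum to 107, so (3,1) = -7.
From column 2, 100 − (-13 + 53 + 11 + 20) gives (5,2) = 29.
Column 3 must total 100; the given cells sum to 86, so (3,3) = 14.
From row 3, 100 − (-7 + 11 + 14 + 32) gives (3,5) = 50.
From row 5, 100 − (26 + 29 + 47 + 8) gives (5,4) = -10.
The remaining cell in column 4 is (4,4) = 100 − 44 = 56.
Column 5: 41 + 17 + 50 + 8 + ? = 100, so (4,5) = -16.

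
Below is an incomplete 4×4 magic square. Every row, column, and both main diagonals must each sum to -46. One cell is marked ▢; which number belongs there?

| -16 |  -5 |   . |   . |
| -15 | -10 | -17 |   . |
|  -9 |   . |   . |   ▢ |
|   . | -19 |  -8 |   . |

Row 2 needs -46; the known cells sum to -42, so (2,4) = -4.
Column 1 must total -46; the given cells sum to -40, so (4,1) = -6.
Using column 2: -5 + (-10) + (-19) + ? → (3,2) = -46 − (-34) = -12.
Anti-diagonal: -17 + (-12) + (-6) + ? = -46, so (1,4) = -11.
Row 1 must total -46; the given cells sum to -32, so (1,3) = -14.
Row 4 must total -46; the given cells sum to -33, so (4,4) = -13.
Column 3 must total -46; the given cells sum to -39, so (3,3) = -7.
Using column 4: -11 + (-4) + (-13) + ? → (3,4) = -46 − (-28) = -18.

-18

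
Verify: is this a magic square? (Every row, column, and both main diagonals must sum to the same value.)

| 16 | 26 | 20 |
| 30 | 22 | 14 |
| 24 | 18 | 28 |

No — column 2 sums to 66 but column 3 sums to 62.

Row 1: 16 + 26 + 20 = 62.
Row 2: 30 + 22 + 14 = 66.
Row 3: 24 + 18 + 28 = 70.
Column 1: 16 + 30 + 24 = 70.
Column 2: 26 + 22 + 18 = 66.
Column 3: 20 + 14 + 28 = 62.
Main diagonal: 16 + 22 + 28 = 66.
Anti-diagonal: 20 + 22 + 24 = 66.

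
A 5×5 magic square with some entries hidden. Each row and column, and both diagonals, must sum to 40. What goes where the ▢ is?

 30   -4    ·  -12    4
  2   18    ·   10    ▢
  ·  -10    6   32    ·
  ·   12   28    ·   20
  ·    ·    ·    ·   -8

26

Using row 1: 30 + (-4) + (-12) + 4 + ? → (1,3) = 40 − 18 = 22.
Column 2: -4 + 18 + (-10) + 12 + ? = 40, so (5,2) = 24.
Main diagonal must total 40; the given cells sum to 46, so (4,4) = -6.
Anti-diagonal: 4 + 10 + 6 + 12 + ? = 40, so (5,1) = 8.
Using row 4: 12 + 28 + (-6) + 20 + ? → (4,1) = 40 − 54 = -14.
Column 1 needs 40; the known cells sum to 26, so (3,1) = 14.
Column 4 needs 40; the known cells sum to 24, so (5,4) = 16.
Row 3 needs 40; the known cells sum to 42, so (3,5) = -2.
Row 5 needs 40; the known cells sum to 40, so (5,3) = 0.
Column 3: 22 + 6 + 28 + 0 + ? = 40, so (2,3) = -16.
Column 5 must total 40; the given cells sum to 14, so (2,5) = 26.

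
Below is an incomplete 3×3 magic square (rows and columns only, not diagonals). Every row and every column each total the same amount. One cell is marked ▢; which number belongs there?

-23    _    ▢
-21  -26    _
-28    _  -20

-27

Column 1 is complete and sums to -72; that is the magic constant.
Using row 2: -21 + (-26) + ? → (2,3) = -72 − (-47) = -25.
Row 3 must total -72; the given cells sum to -48, so (3,2) = -24.
Column 2: -26 + (-24) + ? = -72, so (1,2) = -22.
From column 3, -72 − (-25 + (-20)) gives (1,3) = -27.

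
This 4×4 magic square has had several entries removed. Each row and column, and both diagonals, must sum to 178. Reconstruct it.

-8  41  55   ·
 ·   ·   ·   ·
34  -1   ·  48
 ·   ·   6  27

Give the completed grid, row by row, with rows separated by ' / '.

-8 41 55 90 / 83 62 20 13 / 34 -1 97 48 / 69 76 6 27

Row 1: -8 + 41 + 55 + ? = 178, so (1,4) = 90.
From row 3, 178 − (34 + (-1) + 48) gives (3,3) = 97.
Column 3: 55 + 97 + 6 + ? = 178, so (2,3) = 20.
Column 4: 90 + 48 + 27 + ? = 178, so (2,4) = 13.
From main diagonal, 178 − (-8 + 97 + 27) gives (2,2) = 62.
Anti-diagonal needs 178; the known cells sum to 109, so (4,1) = 69.
Row 2: 62 + 20 + 13 + ? = 178, so (2,1) = 83.
Row 4: 69 + 6 + 27 + ? = 178, so (4,2) = 76.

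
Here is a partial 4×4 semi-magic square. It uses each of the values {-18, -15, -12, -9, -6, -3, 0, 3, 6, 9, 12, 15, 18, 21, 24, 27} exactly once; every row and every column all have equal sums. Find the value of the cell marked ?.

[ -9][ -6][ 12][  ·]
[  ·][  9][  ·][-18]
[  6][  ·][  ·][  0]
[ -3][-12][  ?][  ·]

The 16 entries sum to 72, so each line sums to 72/4 = 18.
The remaining cell in row 1 is (1,4) = 18 − (-3) = 21.
The remaining cell in column 1 is (2,1) = 18 − (-6) = 24.
From column 2, 18 − (-6 + 9 + (-12)) gives (3,2) = 27.
From column 4, 18 − (21 + (-18) + 0) gives (4,4) = 15.
The remaining cell in row 2 is (2,3) = 18 − 15 = 3.
The remaining cell in row 3 is (3,3) = 18 − 33 = -15.
Using row 4: -3 + (-12) + 15 + ? → (4,3) = 18 − 0 = 18.

18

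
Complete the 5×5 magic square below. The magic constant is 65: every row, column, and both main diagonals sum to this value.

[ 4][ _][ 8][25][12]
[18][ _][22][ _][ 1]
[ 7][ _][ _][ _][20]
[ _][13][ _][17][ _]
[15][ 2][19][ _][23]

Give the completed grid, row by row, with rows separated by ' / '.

4 16 8 25 12 / 18 10 22 14 1 / 7 24 11 3 20 / 21 13 5 17 9 / 15 2 19 6 23

From row 1, 65 − (4 + 8 + 25 + 12) gives (1,2) = 16.
From row 5, 65 − (15 + 2 + 19 + 23) gives (5,4) = 6.
Column 1 must total 65; the given cells sum to 44, so (4,1) = 21.
The remaining cell in column 5 is (4,5) = 65 − 56 = 9.
From row 4, 65 − (21 + 13 + 17 + 9) gives (4,3) = 5.
Column 3 needs 65; the known cells sum to 54, so (3,3) = 11.
Main diagonal: 4 + 11 + 17 + 23 + ? = 65, so (2,2) = 10.
Anti-diagonal needs 65; the known cells sum to 51, so (2,4) = 14.
The remaining cell in column 2 is (3,2) = 65 − 41 = 24.
Column 4 needs 65; the known cells sum to 62, so (3,4) = 3.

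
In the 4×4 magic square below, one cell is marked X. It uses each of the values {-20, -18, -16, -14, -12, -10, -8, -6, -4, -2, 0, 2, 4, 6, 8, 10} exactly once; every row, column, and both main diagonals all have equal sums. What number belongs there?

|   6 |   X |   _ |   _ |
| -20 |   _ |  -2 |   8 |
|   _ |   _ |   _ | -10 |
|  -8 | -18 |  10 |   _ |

0

The 16 entries sum to -80, so each line sums to -80/4 = -20.
Using row 2: -20 + (-2) + 8 + ? → (2,2) = -20 − (-14) = -6.
Row 4 needs -20; the known cells sum to -16, so (4,4) = -4.
From column 1, -20 − (6 + (-20) + (-8)) gives (3,1) = 2.
Using column 4: 8 + (-10) + (-4) + ? → (1,4) = -20 − (-6) = -14.
The remaining cell in main diagonal is (3,3) = -20 − (-4) = -16.
The remaining cell in anti-diagonal is (3,2) = -20 − (-24) = 4.
Using column 2: -6 + 4 + (-18) + ? → (1,2) = -20 − (-20) = 0.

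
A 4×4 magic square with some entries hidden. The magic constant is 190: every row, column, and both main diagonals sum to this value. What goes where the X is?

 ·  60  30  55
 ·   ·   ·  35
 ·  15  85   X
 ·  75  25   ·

Row 1: 60 + 30 + 55 + ? = 190, so (1,1) = 45.
Column 2 needs 190; the known cells sum to 150, so (2,2) = 40.
Using column 3: 30 + 85 + 25 + ? → (2,3) = 190 − 140 = 50.
Main diagonal needs 190; the known cells sum to 170, so (4,4) = 20.
Anti-diagonal must total 190; the given cells sum to 120, so (4,1) = 70.
Row 2 needs 190; the known cells sum to 125, so (2,1) = 65.
Column 1: 45 + 65 + 70 + ? = 190, so (3,1) = 10.
Using column 4: 55 + 35 + 20 + ? → (3,4) = 190 − 110 = 80.

80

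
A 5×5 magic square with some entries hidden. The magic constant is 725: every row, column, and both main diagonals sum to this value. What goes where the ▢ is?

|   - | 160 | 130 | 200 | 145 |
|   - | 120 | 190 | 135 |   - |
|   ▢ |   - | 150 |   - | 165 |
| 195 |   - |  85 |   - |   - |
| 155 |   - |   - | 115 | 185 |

From row 1, 725 − (160 + 130 + 200 + 145) gives (1,1) = 90.
Column 3 needs 725; the known cells sum to 555, so (5,3) = 170.
The remaining cell in main diagonal is (4,4) = 725 − 545 = 180.
Anti-diagonal must total 725; the given cells sum to 585, so (4,2) = 140.
From row 4, 725 − (195 + 140 + 85 + 180) gives (4,5) = 125.
Row 5: 155 + 170 + 115 + 185 + ? = 725, so (5,2) = 100.
Using column 2: 160 + 120 + 140 + 100 + ? → (3,2) = 725 − 520 = 205.
Column 4 must total 725; the given cells sum to 630, so (3,4) = 95.
The remaining cell in column 5 is (2,5) = 725 − 620 = 105.
The remaining cell in row 2 is (2,1) = 725 − 550 = 175.
Row 3 needs 725; the known cells sum to 615, so (3,1) = 110.

110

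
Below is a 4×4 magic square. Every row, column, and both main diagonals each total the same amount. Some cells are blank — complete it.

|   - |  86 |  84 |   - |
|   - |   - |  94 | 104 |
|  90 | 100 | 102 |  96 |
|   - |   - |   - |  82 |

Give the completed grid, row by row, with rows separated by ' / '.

Row 3 is already complete: 90 + 100 + 102 + 96 = 388, so that is the magic constant.
From column 3, 388 − (84 + 94 + 102) gives (4,3) = 108.
Column 4 must total 388; the given cells sum to 282, so (1,4) = 106.
Anti-diagonal must total 388; the given cells sum to 300, so (4,1) = 88.
Row 1: 86 + 84 + 106 + ? = 388, so (1,1) = 112.
From row 4, 388 − (88 + 108 + 82) gives (4,2) = 110.
Using column 1: 112 + 90 + 88 + ? → (2,1) = 388 − 290 = 98.
Column 2 needs 388; the known cells sum to 296, so (2,2) = 92.

112 86 84 106 / 98 92 94 104 / 90 100 102 96 / 88 110 108 82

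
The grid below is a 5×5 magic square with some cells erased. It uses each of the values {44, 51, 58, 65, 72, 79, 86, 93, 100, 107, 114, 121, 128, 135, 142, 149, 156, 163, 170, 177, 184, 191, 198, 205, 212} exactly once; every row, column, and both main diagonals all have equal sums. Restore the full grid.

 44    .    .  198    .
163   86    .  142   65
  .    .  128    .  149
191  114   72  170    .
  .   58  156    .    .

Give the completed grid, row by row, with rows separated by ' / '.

The 25 entries sum to 3200, so each line sums to 3200/5 = 640.
Row 2 must total 640; the given cells sum to 456, so (2,3) = 184.
From row 4, 640 − (191 + 114 + 72 + 170) gives (4,5) = 93.
From column 3, 640 − (184 + 128 + 72 + 156) gives (1,3) = 100.
From main diagonal, 640 − (44 + 86 + 128 + 170) gives (5,5) = 212.
The remaining cell in column 5 is (1,5) = 640 − 519 = 121.
Anti-diagonal needs 640; the known cells sum to 505, so (5,1) = 135.
The remaining cell in row 1 is (1,2) = 640 − 463 = 177.
The remaining cell in row 5 is (5,4) = 640 − 561 = 79.
Column 1 must total 640; the given cells sum to 533, so (3,1) = 107.
Column 2 must total 640; the given cells sum to 435, so (3,2) = 205.
Column 4: 198 + 142 + 170 + 79 + ? = 640, so (3,4) = 51.

44 177 100 198 121 / 163 86 184 142 65 / 107 205 128 51 149 / 191 114 72 170 93 / 135 58 156 79 212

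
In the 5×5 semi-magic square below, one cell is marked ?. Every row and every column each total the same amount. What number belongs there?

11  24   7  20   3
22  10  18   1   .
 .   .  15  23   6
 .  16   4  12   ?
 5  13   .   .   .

25

Row 1 is complete and sums to 65; that is the magic constant.
Row 2: 22 + 10 + 18 + 1 + ? = 65, so (2,5) = 14.
The remaining cell in column 2 is (3,2) = 65 − 63 = 2.
Column 3 must total 65; the given cells sum to 44, so (5,3) = 21.
Using column 4: 20 + 1 + 23 + 12 + ? → (5,4) = 65 − 56 = 9.
Row 3 needs 65; the known cells sum to 46, so (3,1) = 19.
Row 5: 5 + 13 + 21 + 9 + ? = 65, so (5,5) = 17.
Column 1 needs 65; the known cells sum to 57, so (4,1) = 8.
Using column 5: 3 + 14 + 6 + 17 + ? → (4,5) = 65 − 40 = 25.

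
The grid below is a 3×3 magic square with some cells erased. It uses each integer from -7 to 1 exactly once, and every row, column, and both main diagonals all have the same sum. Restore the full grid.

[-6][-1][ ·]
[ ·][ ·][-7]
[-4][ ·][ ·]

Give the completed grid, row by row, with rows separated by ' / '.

-6 -1 -2 / 1 -3 -7 / -4 -5 0

The entries are -7 through 1, which sum to -27, so each line sums to -27/3 = -9.
Using row 1: -6 + (-1) + ? → (1,3) = -9 − (-7) = -2.
Column 1 must total -9; the given cells sum to -10, so (2,1) = 1.
Column 3 must total -9; the given cells sum to -9, so (3,3) = 0.
The remaining cell in main diagonal is (2,2) = -9 − (-6) = -3.
Row 3: -4 + 0 + ? = -9, so (3,2) = -5.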